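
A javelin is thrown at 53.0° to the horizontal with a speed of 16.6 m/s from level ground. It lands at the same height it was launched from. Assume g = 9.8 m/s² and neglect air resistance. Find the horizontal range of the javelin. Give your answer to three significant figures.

27.0 m

For level ground, R = v₀² sin(2θ) / g.
sin(2 × 53.0°) = sin 106.0° = 0.9613.
R = (16.6)² × 0.9613 / 9.8 = 27.0 m.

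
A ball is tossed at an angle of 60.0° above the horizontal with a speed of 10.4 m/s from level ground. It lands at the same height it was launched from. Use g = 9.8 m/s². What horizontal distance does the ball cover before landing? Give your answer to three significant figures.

9.56 m

For level ground, R = v₀² sin(2θ) / g.
sin(2 × 60.0°) = sin 120.0° = 0.8660.
R = (10.4)² × 0.8660 / 9.8 = 9.56 m.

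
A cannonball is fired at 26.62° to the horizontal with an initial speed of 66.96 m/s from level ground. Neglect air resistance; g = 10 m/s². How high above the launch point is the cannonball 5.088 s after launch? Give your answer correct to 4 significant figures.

v_y0 = 66.96 sin 26.62° = 30.003 m/s.
y(t) = v_y0 t − ½ g t² = 30.003×5.088 − 5.000×5.088² = 23.22 m.

23.22 m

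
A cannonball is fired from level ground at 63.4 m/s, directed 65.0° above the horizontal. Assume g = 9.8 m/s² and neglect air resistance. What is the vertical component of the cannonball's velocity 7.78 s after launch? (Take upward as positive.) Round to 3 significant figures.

-18.8 m/s

Initial vertical component: v_y0 = 63.4 sin 65.0° = 57.46 m/s.
v_y(t) = v_y0 − g t = 57.46 − 9.8 × 7.78 = -18.8 m/s.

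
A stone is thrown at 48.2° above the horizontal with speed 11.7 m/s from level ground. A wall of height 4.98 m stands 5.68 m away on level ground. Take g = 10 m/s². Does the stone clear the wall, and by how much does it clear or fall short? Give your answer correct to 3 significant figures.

No — it falls 1.28 m short of clearing the wall.

v_x = 11.7 cos 48.2° = 7.798 m/s; v_y0 = 11.7 sin 48.2° = 8.722 m/s.
Time to reach the wall: t = 5.68 / 7.798 = 0.7284 s.
Height at that point: y = 8.722×0.7284 − 5.000×0.7284² = 3.700 m.
That is 4.98 − 3.700 = 1.28 m below the top of the wall, so the stone does not clear it.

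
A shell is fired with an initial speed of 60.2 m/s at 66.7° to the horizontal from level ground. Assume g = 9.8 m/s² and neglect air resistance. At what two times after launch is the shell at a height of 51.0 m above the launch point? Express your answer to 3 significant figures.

1.01 s and 10.3 s

v_y0 = 60.2 sin 66.7° = 55.29 m/s.
Set y = v_y0 t − ½ g t² = 51.0: 4.900 t² − 55.29 t + 51.0 = 0.
t = [55.29 ± √(3057 − 999.6)] / 9.8 = (55.29 ± 45.36) / 9.8, giving t = 1.01 s or t = 10.3 s.
So the shell is at 51.0 m at t = 1.01 s (rising) and t = 10.3 s (falling).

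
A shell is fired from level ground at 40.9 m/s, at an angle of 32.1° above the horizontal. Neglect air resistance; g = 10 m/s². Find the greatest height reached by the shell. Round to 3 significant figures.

23.6 m

Vertical component of launch velocity: v_y = 40.9 sin 32.1° = 21.73 m/s.
At the highest point the vertical velocity is zero, so v_y² = 2 g h_max.
h_max = (21.73)² / (2 × 10) = 472.2 / 20.00 = 23.6 m.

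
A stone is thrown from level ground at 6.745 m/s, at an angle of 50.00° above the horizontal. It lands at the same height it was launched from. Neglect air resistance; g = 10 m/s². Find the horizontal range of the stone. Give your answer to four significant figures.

For level ground, R = v₀² sin(2θ) / g.
sin(2 × 50.00°) = sin 100.00° = 0.9848.
R = (6.745)² × 0.9848 / 10 = 4.480 m.

4.480 m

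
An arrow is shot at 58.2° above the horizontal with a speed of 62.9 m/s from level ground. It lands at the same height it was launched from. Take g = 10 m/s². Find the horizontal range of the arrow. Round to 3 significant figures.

354 m

For level ground, R = v₀² sin(2θ) / g.
sin(2 × 58.2°) = sin 116.4° = 0.8957.
R = (62.9)² × 0.8957 / 10 = 354 m.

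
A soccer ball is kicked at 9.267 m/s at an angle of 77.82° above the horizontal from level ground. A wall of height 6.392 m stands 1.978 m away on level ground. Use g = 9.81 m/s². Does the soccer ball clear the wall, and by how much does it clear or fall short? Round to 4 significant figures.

v_x = 9.267 cos 77.82° = 1.9552 m/s; v_y0 = 9.267 sin 77.82° = 9.0584 m/s.
Time to reach the wall: t = 1.978 / 1.9552 = 1.0117 s.
Height at that point: y = 9.0584×1.0117 − 4.905×1.0117² = 4.1439 m.
That is 6.392 − 4.1439 = 2.248 m below the top of the wall, so the soccer ball does not clear it.

No — it falls 2.248 m short of clearing the wall.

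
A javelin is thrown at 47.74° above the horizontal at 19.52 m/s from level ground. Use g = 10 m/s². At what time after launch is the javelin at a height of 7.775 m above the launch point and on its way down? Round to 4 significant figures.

v_y0 = 19.52 sin 47.74° = 14.447 m/s.
Set y = v_y0 t − ½ g t² = 7.775: 5.000 t² − 14.447 t + 7.775 = 0.
t = [14.447 ± √(208.72 − 155.50)] / 10 = (14.447 ± 7.2952) / 10, giving t = 0.7152 s or t = 2.174 s.
On the way down corresponds to the larger root: t = 2.174 s.

2.174 s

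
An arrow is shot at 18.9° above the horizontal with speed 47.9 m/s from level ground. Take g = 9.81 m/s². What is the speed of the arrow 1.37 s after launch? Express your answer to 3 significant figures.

45.4 m/s

v_x = 47.9 cos 18.9° = 45.32 m/s (constant).
v_y(t) = 47.9 sin 18.9° − g t = 15.52 − 9.81 × 1.37 = 2.080 m/s.
Speed = √(v_x² + v_y²) = √(2054 + 4.326) = 45.4 m/s.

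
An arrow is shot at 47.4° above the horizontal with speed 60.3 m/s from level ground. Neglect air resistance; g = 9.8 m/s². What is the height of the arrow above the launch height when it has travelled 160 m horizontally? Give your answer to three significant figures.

98.7 m

v_x = 60.3 cos 47.4° = 40.82 m/s, v_y0 = 60.3 sin 47.4° = 44.39 m/s.
Time to reach x = 160 m: t = x / v_x = 160 / 40.82 = 3.920 s.
y = v_y0 t − ½ g t² = 44.39×3.920 − 4.900×3.920² = 98.7 m.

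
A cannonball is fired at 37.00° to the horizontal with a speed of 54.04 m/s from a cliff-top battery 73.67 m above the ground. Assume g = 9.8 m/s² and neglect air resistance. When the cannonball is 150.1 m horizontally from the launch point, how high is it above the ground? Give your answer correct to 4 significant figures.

v_x = 54.04 cos 37.00° = 43.158 m/s, v_y0 = 54.04 sin 37.00° = 32.522 m/s.
Time to reach x = 150.1 m: t = x / v_x = 150.1 / 43.158 = 3.4779 s.
y = 73.67 + v_y0 t − ½ g t² = 73.67 + 32.522×3.4779 − 4.900×3.4779² = 127.5 m.

127.5 m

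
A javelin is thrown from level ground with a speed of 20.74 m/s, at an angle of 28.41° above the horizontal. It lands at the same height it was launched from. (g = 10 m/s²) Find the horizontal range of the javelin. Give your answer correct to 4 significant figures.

Components: v_x = 20.74 cos 28.41° = 18.242 m/s, v_y = 20.74 sin 28.41° = 9.8676 m/s.
Time of flight (same landing height): t = 2 v_y / g = 2 × 9.8676 / 10 = 1.9735 s.
Range: R = v_x · t = 18.242 × 1.9735 = 36.00 m.

36.00 m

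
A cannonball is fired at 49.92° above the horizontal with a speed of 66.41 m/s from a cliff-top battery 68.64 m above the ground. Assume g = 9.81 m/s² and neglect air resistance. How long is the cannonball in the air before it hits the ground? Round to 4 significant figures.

Vertical component: v_y = 66.41 sin 49.92° = 50.813 m/s.
Taking up as positive with launch at y = 68.64 m, landing at y = 0: 0 = 68.64 + 50.813 t − ½(9.81) t².
Solving 4.905 t² − 50.813 t − 68.64 = 0 gives t = [50.813 + √(50.813² + 4·4.905·68.64)] / 9.810 = 11.57 s.

11.57 s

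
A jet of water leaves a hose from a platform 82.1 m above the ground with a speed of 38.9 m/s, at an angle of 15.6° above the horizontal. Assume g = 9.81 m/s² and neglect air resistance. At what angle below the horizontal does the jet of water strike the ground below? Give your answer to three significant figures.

47.9°

v_x = 38.9 cos 15.6° = 37.47 m/s.
At impact |v_y| = √(v_y0² + 2 g h) = √(10.46² + 2×9.81×82.1) = 41.48 m/s.
Angle below horizontal = arctan(|v_y| / v_x) = arctan(41.48 / 37.47) = 47.9°.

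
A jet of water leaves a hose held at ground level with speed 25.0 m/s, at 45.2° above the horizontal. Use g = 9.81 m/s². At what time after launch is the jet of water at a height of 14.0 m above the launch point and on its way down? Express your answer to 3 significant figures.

v_y0 = 25.0 sin 45.2° = 17.74 m/s.
Set y = v_y0 t − ½ g t² = 14.0: 4.905 t² − 17.74 t + 14.0 = 0.
t = [17.74 ± √(314.7 − 274.7)] / 9.81 = (17.74 ± 6.325) / 9.81, giving t = 1.16 s or t = 2.45 s.
On the way down corresponds to the larger root: t = 2.45 s.

2.45 s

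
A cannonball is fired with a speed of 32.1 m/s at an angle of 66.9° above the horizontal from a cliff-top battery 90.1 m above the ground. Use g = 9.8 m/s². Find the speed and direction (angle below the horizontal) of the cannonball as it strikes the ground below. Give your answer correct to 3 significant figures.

v_x = 32.1 cos 66.9° = 12.59 m/s (constant).
|v_y| at impact = √((29.53)² + 2×9.8×90.1) = 51.36 m/s.
Speed = √(12.59² + 51.36²) = 52.9 m/s; angle = arctan(51.36/12.59) = 76.2° below horizontal.

52.9 m/s at 76.2° below the horizontal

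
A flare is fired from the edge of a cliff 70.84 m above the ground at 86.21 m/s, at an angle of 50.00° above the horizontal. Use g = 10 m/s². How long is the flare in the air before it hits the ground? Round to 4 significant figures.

Vertical component: v_y = 86.21 sin 50.00° = 66.041 m/s.
Taking up as positive with launch at y = 70.84 m, landing at y = 0: 0 = 70.84 + 66.041 t − ½(10) t².
Solving 5.000 t² − 66.041 t − 70.84 = 0 gives t = [66.041 + √(66.041² + 4·5.000·70.84)] / 10.00 = 14.21 s.

14.21 s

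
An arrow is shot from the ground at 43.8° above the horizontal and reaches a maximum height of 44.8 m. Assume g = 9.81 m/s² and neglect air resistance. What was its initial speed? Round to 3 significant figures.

At maximum height v_y = 0, so (v₀ sin θ)² = 2 g H.
v₀ sin 43.8° = √(2 × 9.81 × 44.8) = 29.65 m/s.
v₀ = 29.65 / sin 43.8° = 29.65 / 0.6921 = 42.8 m/s.

42.8 m/s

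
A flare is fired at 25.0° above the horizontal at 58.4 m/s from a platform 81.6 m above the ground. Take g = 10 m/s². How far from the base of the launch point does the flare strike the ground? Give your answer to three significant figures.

381 m

Components: v_x = 58.4 cos 25.0° = 52.93 m/s, v_y = 58.4 sin 25.0° = 24.68 m/s.
Vertical: 0 = 81.6 + 24.68 t − ½(10) t² ⇒ 5.000 t² − 24.68 t − 81.6 = 0.
t = [24.68 + √(609.1 + 1632)] / 10.00 = 7.202 s.
Horizontal: R = v_x · t = 52.93 × 7.202 = 381 m.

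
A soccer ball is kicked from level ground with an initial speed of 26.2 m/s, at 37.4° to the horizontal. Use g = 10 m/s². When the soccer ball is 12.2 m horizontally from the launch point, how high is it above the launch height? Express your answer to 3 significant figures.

v_x = 26.2 cos 37.4° = 20.81 m/s, v_y0 = 26.2 sin 37.4° = 15.91 m/s.
Time to reach x = 12.2 m: t = x / v_x = 12.2 / 20.81 = 0.5863 s.
y = v_y0 t − ½ g t² = 15.91×0.5863 − 5.000×0.5863² = 7.61 m.

7.61 m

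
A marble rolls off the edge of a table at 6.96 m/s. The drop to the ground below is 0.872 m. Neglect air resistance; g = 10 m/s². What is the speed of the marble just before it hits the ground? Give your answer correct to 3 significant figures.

Fall time: t = √(2 × 0.872 / 10) = 0.4176 s.
At impact: v_x = 6.96 m/s (unchanged), v_y = g t = 10 × 0.4176 = 4.176 m/s.
Speed = √(v_x² + v_y²) = √(48.44 + 17.44) = 8.12 m/s.

8.12 m/s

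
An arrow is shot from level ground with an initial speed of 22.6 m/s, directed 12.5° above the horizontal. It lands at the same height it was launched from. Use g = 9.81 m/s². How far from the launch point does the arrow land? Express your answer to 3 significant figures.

22.0 m

Components: v_x = 22.6 cos 12.5° = 22.06 m/s, v_y = 22.6 sin 12.5° = 4.892 m/s.
Time of flight (same landing height): t = 2 v_y / g = 2 × 4.892 / 9.81 = 0.9973 s.
Range: R = v_x · t = 22.06 × 0.9973 = 22.0 m.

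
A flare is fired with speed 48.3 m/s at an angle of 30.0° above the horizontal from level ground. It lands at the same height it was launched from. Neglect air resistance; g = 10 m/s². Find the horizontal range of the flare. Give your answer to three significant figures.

202 m

Components: v_x = 48.3 cos 30.0° = 41.83 m/s, v_y = 48.3 sin 30.0° = 24.15 m/s.
Time of flight (same landing height): t = 2 v_y / g = 2 × 24.15 / 10 = 4.830 s.
Range: R = v_x · t = 41.83 × 4.830 = 202 m.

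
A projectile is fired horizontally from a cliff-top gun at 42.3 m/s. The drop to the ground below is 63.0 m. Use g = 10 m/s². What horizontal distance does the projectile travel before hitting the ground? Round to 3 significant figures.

150 m

Initial vertical velocity is zero, so the fall time comes from h = ½ g t²: t = √(2 × 63.0 / 10) = 3.550 s.
Horizontal motion is uniform at 42.3 m/s, so x = 42.3 × 3.550 = 150 m.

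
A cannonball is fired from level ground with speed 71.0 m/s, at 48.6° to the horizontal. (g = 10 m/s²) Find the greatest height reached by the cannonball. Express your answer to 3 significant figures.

Vertical component of launch velocity: v_y = 71.0 sin 48.6° = 53.26 m/s.
At the highest point the vertical velocity is zero, so v_y² = 2 g h_max.
h_max = (53.26)² / (2 × 10) = 2837 / 20.00 = 142 m.

142 m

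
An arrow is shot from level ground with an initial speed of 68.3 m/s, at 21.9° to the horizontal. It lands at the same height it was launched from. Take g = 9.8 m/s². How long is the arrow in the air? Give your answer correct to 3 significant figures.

Vertical component: v_y = 68.3 sin 21.9° = 25.48 m/s.
For a projectile landing at launch height, time of flight is t = 2 v_y / g = 2 × 25.48 / 9.8 = 5.20 s.

5.20 s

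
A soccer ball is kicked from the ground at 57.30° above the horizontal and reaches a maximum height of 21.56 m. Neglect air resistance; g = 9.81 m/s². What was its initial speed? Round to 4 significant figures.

24.44 m/s

At maximum height v_y = 0, so (v₀ sin θ)² = 2 g H.
v₀ sin 57.30° = √(2 × 9.81 × 21.56) = 20.567 m/s.
v₀ = 20.567 / sin 57.30° = 20.567 / 0.8415 = 24.44 m/s.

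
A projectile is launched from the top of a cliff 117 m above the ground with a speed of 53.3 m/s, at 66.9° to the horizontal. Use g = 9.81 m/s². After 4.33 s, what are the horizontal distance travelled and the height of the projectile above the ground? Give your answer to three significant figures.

x = 90.5 m, y = 237 m

v_x = 53.3 cos 66.9° = 20.91 m/s; v_y0 = 53.3 sin 66.9° = 49.03 m/s.
x = v_x t = 20.91 × 4.33 = 90.5 m.
y = 117 + v_y0 t − ½ g t² = 237 m.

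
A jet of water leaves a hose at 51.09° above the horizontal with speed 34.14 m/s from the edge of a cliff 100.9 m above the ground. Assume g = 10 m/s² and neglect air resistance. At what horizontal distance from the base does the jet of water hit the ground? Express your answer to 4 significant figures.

168.9 m

Components: v_x = 34.14 cos 51.09° = 21.443 m/s, v_y = 34.14 sin 51.09° = 26.565 m/s.
Vertical: 0 = 100.9 + 26.565 t − ½(10) t² ⇒ 5.000 t² − 26.565 t − 100.9 = 0.
t = [26.565 + √(705.70 + 2018.0)] / 10.00 = 7.8754 s.
Horizontal: R = v_x · t = 21.443 × 7.8754 = 168.9 m.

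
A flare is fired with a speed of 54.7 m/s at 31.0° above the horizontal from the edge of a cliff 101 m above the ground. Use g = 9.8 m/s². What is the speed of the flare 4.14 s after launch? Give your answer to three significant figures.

48.5 m/s

v_x = 54.7 cos 31.0° = 46.89 m/s (constant).
v_y(t) = 54.7 sin 31.0° − g t = 28.17 − 9.8 × 4.14 = -12.40 m/s.
Speed = √(v_x² + v_y²) = √(2199 + 153.8) = 48.5 m/s.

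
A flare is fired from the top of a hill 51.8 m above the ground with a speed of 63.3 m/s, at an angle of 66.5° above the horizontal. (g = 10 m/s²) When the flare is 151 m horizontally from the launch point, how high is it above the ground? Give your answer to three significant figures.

220 m

v_x = 63.3 cos 66.5° = 25.24 m/s, v_y0 = 63.3 sin 66.5° = 58.05 m/s.
Time to reach x = 151 m: t = x / v_x = 151 / 25.24 = 5.983 s.
y = 51.8 + v_y0 t − ½ g t² = 51.8 + 58.05×5.983 − 5.000×5.983² = 220 m.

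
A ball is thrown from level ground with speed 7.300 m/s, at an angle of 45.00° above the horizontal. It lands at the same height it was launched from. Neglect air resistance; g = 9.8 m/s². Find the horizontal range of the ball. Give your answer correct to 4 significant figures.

5.438 m

For level ground, R = v₀² sin(2θ) / g.
sin(2 × 45.00°) = sin 90.000° = 1.000.
R = (7.300)² × 1.000 / 9.8 = 5.438 m.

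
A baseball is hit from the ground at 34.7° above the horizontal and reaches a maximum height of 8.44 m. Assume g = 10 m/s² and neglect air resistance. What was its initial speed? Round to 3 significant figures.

22.8 m/s

At maximum height v_y = 0, so (v₀ sin θ)² = 2 g H.
v₀ sin 34.7° = √(2 × 10 × 8.44) = 12.99 m/s.
v₀ = 12.99 / sin 34.7° = 12.99 / 0.5693 = 22.8 m/s.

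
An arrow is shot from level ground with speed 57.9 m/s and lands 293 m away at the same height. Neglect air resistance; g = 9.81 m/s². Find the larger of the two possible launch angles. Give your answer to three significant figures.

60.5°

Level-ground range: R = v₀² sin(2θ)/g ⇒ sin 2θ = R g / v₀² = 293×9.81/57.9² = 0.8574.
2θ = arcsin(0.8574) = 59.03° or 180° − 59.03° = 120.97°.
So θ = 29.5° or θ = 60.5°.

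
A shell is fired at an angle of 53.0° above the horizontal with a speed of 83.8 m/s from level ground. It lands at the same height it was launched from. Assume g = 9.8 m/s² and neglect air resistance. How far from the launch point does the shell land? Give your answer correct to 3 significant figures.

Components: v_x = 83.8 cos 53.0° = 50.43 m/s, v_y = 83.8 sin 53.0° = 66.93 m/s.
Time of flight (same landing height): t = 2 v_y / g = 2 × 66.93 / 9.8 = 13.66 s.
Range: R = v_x · t = 50.43 × 13.66 = 689 m.

689 m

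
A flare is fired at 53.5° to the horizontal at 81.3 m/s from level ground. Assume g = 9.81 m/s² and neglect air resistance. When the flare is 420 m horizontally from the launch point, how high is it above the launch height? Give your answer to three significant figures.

v_x = 81.3 cos 53.5° = 48.36 m/s, v_y0 = 81.3 sin 53.5° = 65.35 m/s.
Time to reach x = 420 m: t = x / v_x = 420 / 48.36 = 8.685 s.
y = v_y0 t − ½ g t² = 65.35×8.685 − 4.905×8.685² = 198 m.

198 m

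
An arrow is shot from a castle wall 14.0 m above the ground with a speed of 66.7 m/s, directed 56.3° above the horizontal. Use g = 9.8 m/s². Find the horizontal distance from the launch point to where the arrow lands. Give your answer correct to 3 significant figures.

Components: v_x = 66.7 cos 56.3° = 37.01 m/s, v_y = 66.7 sin 56.3° = 55.49 m/s.
Vertical: 0 = 14.0 + 55.49 t − ½(9.8) t² ⇒ 4.900 t² − 55.49 t − 14.0 = 0.
t = [55.49 + √(3079 + 274.4)] / 9.800 = 11.57 s.
Horizontal: R = v_x · t = 37.01 × 11.57 = 428 m.

428 m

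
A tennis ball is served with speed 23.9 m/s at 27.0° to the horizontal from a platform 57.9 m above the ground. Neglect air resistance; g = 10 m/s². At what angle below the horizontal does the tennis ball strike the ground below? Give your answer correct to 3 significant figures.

59.2°

v_x = 23.9 cos 27.0° = 21.30 m/s.
At impact |v_y| = √(v_y0² + 2 g h) = √(10.85² + 2×10×57.9) = 35.72 m/s.
Angle below horizontal = arctan(|v_y| / v_x) = arctan(35.72 / 21.30) = 59.2°.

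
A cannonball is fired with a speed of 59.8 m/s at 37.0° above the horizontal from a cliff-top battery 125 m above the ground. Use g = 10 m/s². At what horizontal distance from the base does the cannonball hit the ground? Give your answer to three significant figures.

466 m

Components: v_x = 59.8 cos 37.0° = 47.76 m/s, v_y = 59.8 sin 37.0° = 35.99 m/s.
Vertical: 0 = 125 + 35.99 t − ½(10) t² ⇒ 5.000 t² − 35.99 t − 125 = 0.
t = [35.99 + √(1295 + 2500)] / 10.00 = 9.759 s.
Horizontal: R = v_x · t = 47.76 × 9.759 = 466 m.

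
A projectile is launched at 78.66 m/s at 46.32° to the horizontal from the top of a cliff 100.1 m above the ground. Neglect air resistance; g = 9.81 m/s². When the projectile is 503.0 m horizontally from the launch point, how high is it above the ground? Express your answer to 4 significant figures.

206.3 m

v_x = 78.66 cos 46.32° = 54.325 m/s, v_y0 = 78.66 sin 46.32° = 56.888 m/s.
Time to reach x = 503.0 m: t = x / v_x = 503.0 / 54.325 = 9.2591 s.
y = 100.1 + v_y0 t − ½ g t² = 100.1 + 56.888×9.2591 − 4.905×9.2591² = 206.3 m.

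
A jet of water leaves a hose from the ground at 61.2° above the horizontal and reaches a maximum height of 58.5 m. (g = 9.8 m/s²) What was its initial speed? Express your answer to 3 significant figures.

At maximum height v_y = 0, so (v₀ sin θ)² = 2 g H.
v₀ sin 61.2° = √(2 × 9.8 × 58.5) = 33.86 m/s.
v₀ = 33.86 / sin 61.2° = 33.86 / 0.8763 = 38.6 m/s.

38.6 m/s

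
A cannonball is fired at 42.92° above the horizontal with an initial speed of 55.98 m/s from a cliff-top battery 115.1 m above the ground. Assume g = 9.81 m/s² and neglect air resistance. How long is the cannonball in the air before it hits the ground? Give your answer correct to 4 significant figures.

Vertical component: v_y = 55.98 sin 42.92° = 38.121 m/s.
Taking up as positive with launch at y = 115.1 m, landing at y = 0: 0 = 115.1 + 38.121 t − ½(9.81) t².
Solving 4.905 t² − 38.121 t − 115.1 = 0 gives t = [38.121 + √(38.121² + 4·4.905·115.1)] / 9.810 = 10.10 s.

10.10 s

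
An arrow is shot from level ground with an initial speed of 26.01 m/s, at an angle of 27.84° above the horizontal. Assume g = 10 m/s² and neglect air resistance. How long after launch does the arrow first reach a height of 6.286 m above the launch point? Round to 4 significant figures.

v_y0 = 26.01 sin 27.84° = 12.147 m/s.
Set y = v_y0 t − ½ g t² = 6.286: 5.000 t² − 12.147 t + 6.286 = 0.
t = [12.147 ± √(147.55 − 125.72)] / 10 = (12.147 ± 4.6723) / 10, giving t = 0.7475 s or t = 1.682 s.
The arrow is on the way up at the first time, so t = 0.7475 s.

0.7475 s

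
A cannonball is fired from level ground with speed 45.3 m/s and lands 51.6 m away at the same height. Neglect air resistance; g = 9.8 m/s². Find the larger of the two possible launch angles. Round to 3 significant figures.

82.9°

Level-ground range: R = v₀² sin(2θ)/g ⇒ sin 2θ = R g / v₀² = 51.6×9.8/45.3² = 0.2464.
2θ = arcsin(0.2464) = 14.26° or 180° − 14.26° = 165.74°.
So θ = 7.13° or θ = 82.9°.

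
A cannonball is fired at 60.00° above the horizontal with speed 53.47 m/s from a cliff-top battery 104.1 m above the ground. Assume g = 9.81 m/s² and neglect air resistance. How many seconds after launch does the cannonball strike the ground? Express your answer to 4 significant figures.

11.32 s

Vertical component: v_y = 53.47 sin 60.00° = 46.306 m/s.
Taking up as positive with launch at y = 104.1 m, landing at y = 0: 0 = 104.1 + 46.306 t − ½(9.81) t².
Solving 4.905 t² − 46.306 t − 104.1 = 0 gives t = [46.306 + √(46.306² + 4·4.905·104.1)] / 9.810 = 11.32 s.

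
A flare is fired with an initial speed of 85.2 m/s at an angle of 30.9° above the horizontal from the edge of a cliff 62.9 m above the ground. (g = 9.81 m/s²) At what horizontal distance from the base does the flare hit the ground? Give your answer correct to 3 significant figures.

Components: v_x = 85.2 cos 30.9° = 73.11 m/s, v_y = 85.2 sin 30.9° = 43.75 m/s.
Vertical: 0 = 62.9 + 43.75 t − ½(9.81) t² ⇒ 4.905 t² − 43.75 t − 62.9 = 0.
t = [43.75 + √(1914 + 1234)] / 9.810 = 10.18 s.
Horizontal: R = v_x · t = 73.11 × 10.18 = 744 m.

744 m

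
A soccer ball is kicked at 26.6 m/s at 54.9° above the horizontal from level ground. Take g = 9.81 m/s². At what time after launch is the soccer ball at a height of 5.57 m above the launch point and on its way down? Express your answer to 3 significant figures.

4.16 s

v_y0 = 26.6 sin 54.9° = 21.76 m/s.
Set y = v_y0 t − ½ g t² = 5.57: 4.905 t² − 21.76 t + 5.57 = 0.
t = [21.76 ± √(473.5 − 109.3)] / 9.81 = (21.76 ± 19.08) / 9.81, giving t = 0.273 s or t = 4.16 s.
On the way down corresponds to the larger root: t = 4.16 s.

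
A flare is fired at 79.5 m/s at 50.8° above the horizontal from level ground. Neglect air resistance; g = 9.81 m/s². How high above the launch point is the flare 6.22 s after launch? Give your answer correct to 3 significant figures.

v_y0 = 79.5 sin 50.8° = 61.61 m/s.
y(t) = v_y0 t − ½ g t² = 61.61×6.22 − 4.905×6.22² = 193 m.

193 m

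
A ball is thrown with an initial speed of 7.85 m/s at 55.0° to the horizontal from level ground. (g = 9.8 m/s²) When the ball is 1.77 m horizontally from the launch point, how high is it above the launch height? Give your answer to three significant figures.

v_x = 7.85 cos 55.0° = 4.503 m/s, v_y0 = 7.85 sin 55.0° = 6.430 m/s.
Time to reach x = 1.77 m: t = x / v_x = 1.77 / 4.503 = 0.3931 s.
y = v_y0 t − ½ g t² = 6.430×0.3931 − 4.900×0.3931² = 1.77 m.

1.77 m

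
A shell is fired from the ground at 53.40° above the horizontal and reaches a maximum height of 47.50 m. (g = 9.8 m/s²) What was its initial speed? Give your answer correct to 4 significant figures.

38.01 m/s

At maximum height v_y = 0, so (v₀ sin θ)² = 2 g H.
v₀ sin 53.40° = √(2 × 9.8 × 47.50) = 30.512 m/s.
v₀ = 30.512 / sin 53.40° = 30.512 / 0.8028 = 38.01 m/s.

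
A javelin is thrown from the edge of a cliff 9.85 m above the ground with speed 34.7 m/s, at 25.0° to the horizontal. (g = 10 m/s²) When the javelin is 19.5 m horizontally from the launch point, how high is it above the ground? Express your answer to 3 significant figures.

17.0 m

v_x = 34.7 cos 25.0° = 31.45 m/s, v_y0 = 34.7 sin 25.0° = 14.66 m/s.
Time to reach x = 19.5 m: t = x / v_x = 19.5 / 31.45 = 0.6200 s.
y = 9.85 + v_y0 t − ½ g t² = 9.85 + 14.66×0.6200 − 5.000×0.6200² = 17.0 m.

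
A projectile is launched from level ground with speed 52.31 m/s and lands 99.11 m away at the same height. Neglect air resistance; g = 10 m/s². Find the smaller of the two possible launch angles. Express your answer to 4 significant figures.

Level-ground range: R = v₀² sin(2θ)/g ⇒ sin 2θ = R g / v₀² = 99.11×10/52.31² = 0.3622.
2θ = arcsin(0.3622) = 21.235° or 180° − 21.235° = 158.765°.
So θ = 10.62° or θ = 79.38°.

10.62°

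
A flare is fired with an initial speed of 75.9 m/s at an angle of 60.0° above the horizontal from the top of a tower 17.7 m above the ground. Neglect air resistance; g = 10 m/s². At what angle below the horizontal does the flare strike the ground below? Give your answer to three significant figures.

61.0°

v_x = 75.9 cos 60.0° = 37.95 m/s.
At impact |v_y| = √(v_y0² + 2 g h) = √(65.73² + 2×10×17.7) = 68.37 m/s.
Angle below horizontal = arctan(|v_y| / v_x) = arctan(68.37 / 37.95) = 61.0°.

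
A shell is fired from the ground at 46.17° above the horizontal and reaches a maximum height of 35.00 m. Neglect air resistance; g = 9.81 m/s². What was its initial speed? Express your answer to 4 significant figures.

36.33 m/s

At maximum height v_y = 0, so (v₀ sin θ)² = 2 g H.
v₀ sin 46.17° = √(2 × 9.81 × 35.00) = 26.205 m/s.
v₀ = 26.205 / sin 46.17° = 26.205 / 0.7214 = 36.33 m/s.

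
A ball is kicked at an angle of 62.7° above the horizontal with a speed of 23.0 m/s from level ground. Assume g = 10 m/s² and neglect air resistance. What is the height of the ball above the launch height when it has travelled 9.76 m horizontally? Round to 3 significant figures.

v_x = 23.0 cos 62.7° = 10.55 m/s, v_y0 = 23.0 sin 62.7° = 20.44 m/s.
Time to reach x = 9.76 m: t = x / v_x = 9.76 / 10.55 = 0.9251 s.
y = v_y0 t − ½ g t² = 20.44×0.9251 − 5.000×0.9251² = 14.6 m.

14.6 m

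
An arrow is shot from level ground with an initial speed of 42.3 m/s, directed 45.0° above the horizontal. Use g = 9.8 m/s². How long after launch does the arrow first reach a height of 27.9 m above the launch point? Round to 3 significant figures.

1.15 s

v_y0 = 42.3 sin 45.0° = 29.91 m/s.
Set y = v_y0 t − ½ g t² = 27.9: 4.900 t² − 29.91 t + 27.9 = 0.
t = [29.91 ± √(894.6 − 546.8)] / 9.8 = (29.91 ± 18.65) / 9.8, giving t = 1.15 s or t = 4.96 s.
The arrow is on the way up at the first time, so t = 1.15 s.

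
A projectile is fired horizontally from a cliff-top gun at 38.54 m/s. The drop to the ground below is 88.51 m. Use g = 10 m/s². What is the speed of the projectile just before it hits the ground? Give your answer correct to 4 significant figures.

Fall time: t = √(2 × 88.51 / 10) = 4.2074 s.
At impact: v_x = 38.54 m/s (unchanged), v_y = g t = 10 × 4.2074 = 42.074 m/s.
Speed = √(v_x² + v_y²) = √(1485.3 + 1770.2) = 57.06 m/s.

57.06 m/s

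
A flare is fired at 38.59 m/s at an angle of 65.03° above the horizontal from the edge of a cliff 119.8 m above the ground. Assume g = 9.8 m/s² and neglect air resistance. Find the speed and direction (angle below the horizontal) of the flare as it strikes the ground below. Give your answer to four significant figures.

61.95 m/s at 74.75° below the horizontal

v_x = 38.59 cos 65.03° = 16.291 m/s (constant).
|v_y| at impact = √((34.983)² + 2×9.8×119.8) = 59.765 m/s.
Speed = √(16.291² + 59.765²) = 61.95 m/s; angle = arctan(59.765/16.291) = 74.75° below horizontal.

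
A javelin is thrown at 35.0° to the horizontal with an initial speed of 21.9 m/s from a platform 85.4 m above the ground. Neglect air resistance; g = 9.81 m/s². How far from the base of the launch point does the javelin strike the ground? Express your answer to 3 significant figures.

Components: v_x = 21.9 cos 35.0° = 17.94 m/s, v_y = 21.9 sin 35.0° = 12.56 m/s.
Vertical: 0 = 85.4 + 12.56 t − ½(9.81) t² ⇒ 4.905 t² − 12.56 t − 85.4 = 0.
t = [12.56 + √(157.8 + 1676)] / 9.810 = 5.646 s.
Horizontal: R = v_x · t = 17.94 × 5.646 = 101 m.

101 m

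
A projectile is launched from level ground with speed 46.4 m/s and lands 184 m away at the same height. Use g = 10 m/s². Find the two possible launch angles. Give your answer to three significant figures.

Level-ground range: R = v₀² sin(2θ)/g ⇒ sin 2θ = R g / v₀² = 184×10/46.4² = 0.8546.
2θ = arcsin(0.8546) = 58.72° or 180° − 58.72° = 121.28°.
So θ = 29.4° or θ = 60.6°.

29.4° and 60.6°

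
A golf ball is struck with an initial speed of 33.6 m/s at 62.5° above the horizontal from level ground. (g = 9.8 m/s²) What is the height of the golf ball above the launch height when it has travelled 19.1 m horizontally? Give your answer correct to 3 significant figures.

v_x = 33.6 cos 62.5° = 15.51 m/s, v_y0 = 33.6 sin 62.5° = 29.80 m/s.
Time to reach x = 19.1 m: t = x / v_x = 19.1 / 15.51 = 1.231 s.
y = v_y0 t − ½ g t² = 29.80×1.231 − 4.900×1.231² = 29.3 m.

29.3 m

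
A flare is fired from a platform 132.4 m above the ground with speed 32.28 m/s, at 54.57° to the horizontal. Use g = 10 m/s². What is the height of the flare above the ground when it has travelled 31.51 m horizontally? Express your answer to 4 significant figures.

162.5 m

v_x = 32.28 cos 54.57° = 18.713 m/s, v_y0 = 32.28 sin 54.57° = 26.303 m/s.
Time to reach x = 31.51 m: t = x / v_x = 31.51 / 18.713 = 1.6839 s.
y = 132.4 + v_y0 t − ½ g t² = 132.4 + 26.303×1.6839 − 5.000×1.6839² = 162.5 m.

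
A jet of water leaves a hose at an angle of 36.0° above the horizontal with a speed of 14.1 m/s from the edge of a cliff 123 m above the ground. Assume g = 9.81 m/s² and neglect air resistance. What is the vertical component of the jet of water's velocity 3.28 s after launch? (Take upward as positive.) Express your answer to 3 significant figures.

Initial vertical component: v_y0 = 14.1 sin 36.0° = 8.288 m/s.
v_y(t) = v_y0 − g t = 8.288 − 9.81 × 3.28 = -23.9 m/s.

-23.9 m/s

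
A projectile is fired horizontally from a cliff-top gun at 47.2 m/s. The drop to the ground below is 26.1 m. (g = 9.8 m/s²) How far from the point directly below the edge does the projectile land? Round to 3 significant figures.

109 m

Initial vertical velocity is zero, so the fall time comes from h = ½ g t²: t = √(2 × 26.1 / 9.8) = 2.308 s.
Horizontal motion is uniform at 47.2 m/s, so x = 47.2 × 2.308 = 109 m.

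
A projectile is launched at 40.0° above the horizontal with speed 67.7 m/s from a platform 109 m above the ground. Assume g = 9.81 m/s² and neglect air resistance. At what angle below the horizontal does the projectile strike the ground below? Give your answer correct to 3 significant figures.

50.8°

v_x = 67.7 cos 40.0° = 51.86 m/s.
At impact |v_y| = √(v_y0² + 2 g h) = √(43.52² + 2×9.81×109) = 63.50 m/s.
Angle below horizontal = arctan(|v_y| / v_x) = arctan(63.50 / 51.86) = 50.8°.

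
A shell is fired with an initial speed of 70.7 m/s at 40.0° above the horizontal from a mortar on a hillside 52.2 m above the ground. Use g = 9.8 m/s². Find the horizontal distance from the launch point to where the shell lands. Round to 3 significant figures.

558 m

Components: v_x = 70.7 cos 40.0° = 54.16 m/s, v_y = 70.7 sin 40.0° = 45.45 m/s.
Vertical: 0 = 52.2 + 45.45 t − ½(9.8) t² ⇒ 4.900 t² − 45.45 t − 52.2 = 0.
t = [45.45 + √(2066 + 1023)] / 9.800 = 10.31 s.
Horizontal: R = v_x · t = 54.16 × 10.31 = 558 m.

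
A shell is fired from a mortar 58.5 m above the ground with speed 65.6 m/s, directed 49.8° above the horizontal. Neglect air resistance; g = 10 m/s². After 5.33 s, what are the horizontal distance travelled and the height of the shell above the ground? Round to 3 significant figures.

v_x = 65.6 cos 49.8° = 42.34 m/s; v_y0 = 65.6 sin 49.8° = 50.11 m/s.
x = v_x t = 42.34 × 5.33 = 226 m.
y = 58.5 + v_y0 t − ½ g t² = 184 m.

x = 226 m, y = 184 m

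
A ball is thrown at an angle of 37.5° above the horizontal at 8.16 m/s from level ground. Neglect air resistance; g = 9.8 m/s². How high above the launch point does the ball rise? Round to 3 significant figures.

Vertical component of launch velocity: v_y = 8.16 sin 37.5° = 4.967 m/s.
At the highest point the vertical velocity is zero, so v_y² = 2 g h_max.
h_max = (4.967)² / (2 × 9.8) = 24.67 / 19.60 = 1.26 m.

1.26 m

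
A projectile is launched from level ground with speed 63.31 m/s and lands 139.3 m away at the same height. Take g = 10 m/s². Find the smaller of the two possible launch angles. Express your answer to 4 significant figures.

Level-ground range: R = v₀² sin(2θ)/g ⇒ sin 2θ = R g / v₀² = 139.3×10/63.31² = 0.3475.
2θ = arcsin(0.3475) = 20.334° or 180° − 20.334° = 159.666°.
So θ = 10.17° or θ = 79.83°.

10.17°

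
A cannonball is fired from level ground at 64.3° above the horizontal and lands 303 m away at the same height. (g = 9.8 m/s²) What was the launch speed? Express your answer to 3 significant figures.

On level ground, R = v₀² sin(2θ) / g, so v₀ = √(R g / sin 2θ).
sin(2 × 64.3°) = 0.7815.
v₀ = √(303 × 9.8 / 0.7815) = √3800 = 61.6 m/s.

61.6 m/s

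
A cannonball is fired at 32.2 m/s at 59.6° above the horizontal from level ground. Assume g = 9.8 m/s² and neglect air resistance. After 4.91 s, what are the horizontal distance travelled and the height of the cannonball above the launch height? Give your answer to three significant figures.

x = 80.0 m, y = 18.2 m

v_x = 32.2 cos 59.6° = 16.29 m/s; v_y0 = 32.2 sin 59.6° = 27.77 m/s.
x = v_x t = 16.29 × 4.91 = 80.0 m.
y = v_y0 t − ½ g t² = 27.77×4.91 − 4.900×4.91² = 18.2 m.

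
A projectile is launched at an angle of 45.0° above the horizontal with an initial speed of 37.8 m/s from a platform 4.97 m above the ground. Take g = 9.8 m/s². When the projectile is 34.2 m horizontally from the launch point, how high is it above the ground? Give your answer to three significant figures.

v_x = 37.8 cos 45.0° = 26.73 m/s, v_y0 = 37.8 sin 45.0° = 26.73 m/s.
Time to reach x = 34.2 m: t = x / v_x = 34.2 / 26.73 = 1.279 s.
y = 4.97 + v_y0 t − ½ g t² = 4.97 + 26.73×1.279 − 4.900×1.279² = 31.1 m.

31.1 m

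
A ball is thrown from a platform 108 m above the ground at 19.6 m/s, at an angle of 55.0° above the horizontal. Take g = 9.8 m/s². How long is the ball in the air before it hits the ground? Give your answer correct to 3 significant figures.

Vertical component: v_y = 19.6 sin 55.0° = 16.06 m/s.
Taking up as positive with launch at y = 108 m, landing at y = 0: 0 = 108 + 16.06 t − ½(9.8) t².
Solving 4.900 t² − 16.06 t − 108 = 0 gives t = [16.06 + √(16.06² + 4·4.900·108)] / 9.800 = 6.61 s.

6.61 s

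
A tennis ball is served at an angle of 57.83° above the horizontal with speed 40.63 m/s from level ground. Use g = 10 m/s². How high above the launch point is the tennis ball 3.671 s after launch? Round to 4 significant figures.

v_y0 = 40.63 sin 57.83° = 34.392 m/s.
y(t) = v_y0 t − ½ g t² = 34.392×3.671 − 5.000×3.671² = 58.87 m.

58.87 m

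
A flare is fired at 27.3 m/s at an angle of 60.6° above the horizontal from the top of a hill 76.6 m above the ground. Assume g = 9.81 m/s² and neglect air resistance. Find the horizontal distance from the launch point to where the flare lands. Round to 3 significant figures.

94.6 m

Components: v_x = 27.3 cos 60.6° = 13.40 m/s, v_y = 27.3 sin 60.6° = 23.78 m/s.
Vertical: 0 = 76.6 + 23.78 t − ½(9.81) t² ⇒ 4.905 t² − 23.78 t − 76.6 = 0.
t = [23.78 + √(565.5 + 1503)] / 9.810 = 7.060 s.
Horizontal: R = v_x · t = 13.40 × 7.060 = 94.6 m.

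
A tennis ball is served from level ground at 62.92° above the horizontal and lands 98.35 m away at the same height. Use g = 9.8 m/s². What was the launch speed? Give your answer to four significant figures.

34.48 m/s

On level ground, R = v₀² sin(2θ) / g, so v₀ = √(R g / sin 2θ).
sin(2 × 62.92°) = 0.8107.
v₀ = √(98.35 × 9.8 / 0.8107) = √1188.9 = 34.48 m/s.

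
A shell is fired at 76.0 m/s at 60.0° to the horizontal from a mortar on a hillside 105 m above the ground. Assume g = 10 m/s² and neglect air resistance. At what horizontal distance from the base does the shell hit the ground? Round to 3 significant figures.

555 m

Components: v_x = 76.0 cos 60.0° = 38.00 m/s, v_y = 76.0 sin 60.0° = 65.82 m/s.
Vertical: 0 = 105 + 65.82 t − ½(10) t² ⇒ 5.000 t² − 65.82 t − 105 = 0.
t = [65.82 + √(4332 + 2100)] / 10.00 = 14.60 s.
Horizontal: R = v_x · t = 38.00 × 14.60 = 555 m.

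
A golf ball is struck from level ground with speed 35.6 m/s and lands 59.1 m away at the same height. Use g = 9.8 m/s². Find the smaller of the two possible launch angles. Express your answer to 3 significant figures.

Level-ground range: R = v₀² sin(2θ)/g ⇒ sin 2θ = R g / v₀² = 59.1×9.8/35.6² = 0.4570.
2θ = arcsin(0.4570) = 27.19° or 180° − 27.19° = 152.81°.
So θ = 13.6° or θ = 76.4°.

13.6°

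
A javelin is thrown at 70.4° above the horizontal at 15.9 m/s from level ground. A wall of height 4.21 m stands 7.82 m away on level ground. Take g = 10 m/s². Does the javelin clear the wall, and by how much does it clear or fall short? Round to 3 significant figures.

v_x = 15.9 cos 70.4° = 5.334 m/s; v_y0 = 15.9 sin 70.4° = 14.98 m/s.
Time to reach the wall: t = 7.82 / 5.334 = 1.466 s.
Height at that point: y = 14.98×1.466 − 5.000×1.466² = 11.21 m.
That is 11.21 − 4.21 = 7.00 m above the top of the wall, so the javelin clears it.

Yes — it clears the wall by 7.00 m.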